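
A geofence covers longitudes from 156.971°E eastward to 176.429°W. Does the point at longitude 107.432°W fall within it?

Band width going east from +156.971° to -176.429°: ((-176.429 − 156.971) mod 360) = 26.600°.
Offset of -107.432° east of the west edge: ((-107.432 − 156.971) mod 360) = 95.597°.
95.597° > 26.600° ⇒ outside.

No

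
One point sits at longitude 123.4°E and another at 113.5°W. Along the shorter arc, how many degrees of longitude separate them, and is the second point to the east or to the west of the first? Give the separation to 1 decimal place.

123.1° east

Raw difference: -113.5 − 123.4 = -236.9°.
Normalise into (−180°, 180°]: -236.9° + 360° = 123.1°.
Positive ⇒ the second point lies to the east; separation 123.1°.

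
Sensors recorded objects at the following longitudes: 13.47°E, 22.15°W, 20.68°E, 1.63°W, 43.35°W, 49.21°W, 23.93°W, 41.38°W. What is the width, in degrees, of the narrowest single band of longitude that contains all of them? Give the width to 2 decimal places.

Sort the longitudes: -49.21°, -43.35°, -41.38°, -23.93°, -22.15°, -1.63°, +13.47°, +20.68°.
Eastward gaps between consecutive values (wrapping around): 5.86°, 1.97°, 17.45°, 1.78°, 20.52°, 15.10°, 7.21°, 290.11°.
Largest gap = 290.11° ⇒ minimal covering band is its complement: 360° − 290.11° = 69.89°.
Band runs from -49.21° eastward to +20.68°.

69.89°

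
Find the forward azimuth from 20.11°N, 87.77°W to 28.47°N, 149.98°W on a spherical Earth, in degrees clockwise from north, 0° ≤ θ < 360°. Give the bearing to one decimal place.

Δλ = -149.98 − -87.77 = -62.21°.
θ = atan2( sin Δλ · cos φ₂ , cos φ₁ · sin φ₂ − sin φ₁ · cos φ₂ · cos Δλ )
  = atan2(-0.77768, 0.30672) = -68.475° → normalised to [0°, 360°): 291.525°.

291.5°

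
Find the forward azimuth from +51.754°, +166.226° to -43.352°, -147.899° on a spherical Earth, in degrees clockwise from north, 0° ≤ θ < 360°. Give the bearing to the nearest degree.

Δλ = -147.899 − 166.226 = -314.125°; wrapped into (−180°, 180°]: 45.875°.
θ = atan2( sin Δλ · cos φ₂ , cos φ₁ · sin φ₂ − sin φ₁ · cos φ₂ · cos Δλ )
  = atan2(0.52196, -0.82255) = 147.602° → normalised to [0°, 360°): 147.602°.

148°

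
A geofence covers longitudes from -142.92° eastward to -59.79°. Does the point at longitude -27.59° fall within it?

Band width going east from -142.92° to -59.79°: ((-59.79 − -142.92) mod 360) = 83.13°.
Offset of -27.59° east of the west edge: ((-27.59 − -142.92) mod 360) = 115.33°.
115.33° > 83.13° ⇒ outside.

No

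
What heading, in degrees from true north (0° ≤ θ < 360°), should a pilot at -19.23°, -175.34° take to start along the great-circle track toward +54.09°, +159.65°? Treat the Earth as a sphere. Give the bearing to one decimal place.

345.2°

Δλ = 159.65 − -175.34 = 334.99°; wrapped into (−180°, 180°]: -25.01°.
θ = atan2( sin Δλ · cos φ₂ , cos φ₁ · sin φ₂ − sin φ₁ · cos φ₂ · cos Δλ )
  = atan2(-0.24796, 0.93981) = -14.780° → normalised to [0°, 360°): 345.220°.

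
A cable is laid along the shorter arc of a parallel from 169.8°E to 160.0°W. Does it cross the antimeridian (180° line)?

Yes

Naïve |-160.0 − 169.8| = 329.8° > 180°, so the shorter arc goes the other way round — across 180°.
Signed shortest Δλ = ((-160.0 − 169.8 + 180) mod 360) − 180 = 30.2°.
Going east by 30.2° from +169.8° passes through 180° before reaching -160.0°.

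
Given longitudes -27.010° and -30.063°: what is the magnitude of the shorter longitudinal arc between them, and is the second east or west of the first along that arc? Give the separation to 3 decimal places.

3.053° west

Raw difference: -30.063 − -27.010 = -3.053°.
Normalise into (−180°, 180°]: -3.053° stays -3.053°.
Negative ⇒ the second point lies to the west; separation 3.053°.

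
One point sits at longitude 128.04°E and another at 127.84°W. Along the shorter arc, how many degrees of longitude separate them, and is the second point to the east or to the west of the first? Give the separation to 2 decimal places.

Raw difference: -127.84 − 128.04 = -255.88°.
Normalise into (−180°, 180°]: -255.88° + 360° = 104.12°.
Positive ⇒ the second point lies to the east; separation 104.12°.

104.12° east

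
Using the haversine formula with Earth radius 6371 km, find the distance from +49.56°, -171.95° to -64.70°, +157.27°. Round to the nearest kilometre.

12981 km

Δλ = 157.27 − -171.95 = 329.22°; wrapped into (−180°, 180°]: -30.78°.
Δφ = -64.70 − 49.56 = -114.26°.
a = sin²(Δφ/2) + cos φ₁ · cos φ₂ · sin²(Δλ/2) = 0.724963.
c = 2·atan2(√a, √(1−a)) = 2.03748 rad → d = 6371·c ≈ 12980.77 km.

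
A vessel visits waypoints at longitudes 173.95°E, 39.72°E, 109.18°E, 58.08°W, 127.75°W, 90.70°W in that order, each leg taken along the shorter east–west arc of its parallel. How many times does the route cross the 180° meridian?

Leg 1: +173.95° → +39.72°, shortest Δλ = -134.23° (west) — does not cross 180°.
Leg 2: +39.72° → +109.18°, shortest Δλ = 69.46° (east) — does not cross 180°.
Leg 3: +109.18° → -58.08°, shortest Δλ = -167.26° (west) — does not cross 180°.
Leg 4: -58.08° → -127.75°, shortest Δλ = -69.67° (west) — does not cross 180°.
Leg 5: -127.75° → -90.70°, shortest Δλ = 37.05° (east) — does not cross 180°.
Total crossings: 0.

0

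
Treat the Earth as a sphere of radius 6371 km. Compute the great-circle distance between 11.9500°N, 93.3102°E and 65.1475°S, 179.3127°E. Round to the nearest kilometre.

11026 km

Δλ = 179.3127 − 93.3102 = 86.0025°.
Δφ = -65.1475 − 11.9500 = -77.0975°.
a = sin²(Δφ/2) + cos φ₁ · cos φ₂ · sin²(Δλ/2) = 0.579609.
c = 2·atan2(√a, √(1−a)) = 1.73070 rad → d = 6371·c ≈ 11026.26 km.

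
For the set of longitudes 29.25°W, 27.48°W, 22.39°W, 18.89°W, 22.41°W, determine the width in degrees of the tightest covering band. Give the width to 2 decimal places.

10.36°

Sort the longitudes: -29.25°, -27.48°, -22.41°, -22.39°, -18.89°.
Eastward gaps between consecutive values (wrapping around): 1.77°, 5.07°, 0.02°, 3.50°, 349.64°.
Largest gap = 349.64° ⇒ minimal covering band is its complement: 360° − 349.64° = 10.36°.
Band runs from -29.25° eastward to -18.89°.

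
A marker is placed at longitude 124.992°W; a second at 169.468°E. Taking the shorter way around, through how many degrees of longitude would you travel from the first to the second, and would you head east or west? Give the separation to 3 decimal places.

Raw difference: 169.468 − -124.992 = 294.46°.
Normalise into (−180°, 180°]: 294.46° − 360° = -65.54°.
Negative ⇒ the second point lies to the west; separation 65.540°.

65.540° west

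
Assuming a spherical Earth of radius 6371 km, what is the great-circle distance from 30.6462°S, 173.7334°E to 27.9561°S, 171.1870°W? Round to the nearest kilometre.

1491 km

Δλ = -171.1870 − 173.7334 = -344.9204°; wrapped into (−180°, 180°]: 15.0796°.
Δφ = -27.9561 − -30.6462 = 2.6901°.
a = sin²(Δφ/2) + cos φ₁ · cos φ₂ · sin²(Δλ/2) = 0.013635.
c = 2·atan2(√a, √(1−a)) = 0.23407 rad → d = 6371·c ≈ 1491.28 km.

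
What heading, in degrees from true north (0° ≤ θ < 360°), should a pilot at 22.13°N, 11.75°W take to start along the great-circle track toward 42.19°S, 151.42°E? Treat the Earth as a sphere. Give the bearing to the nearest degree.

Δλ = 151.42 − -11.75 = 163.17°.
θ = atan2( sin Δλ · cos φ₂ , cos φ₁ · sin φ₂ − sin φ₁ · cos φ₂ · cos Δλ )
  = atan2(0.21452, -0.35496) = 148.853° → normalised to [0°, 360°): 148.853°.

149°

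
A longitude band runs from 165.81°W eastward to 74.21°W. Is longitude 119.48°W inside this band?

Yes

Band width going east from -165.81° to -74.21°: ((-74.21 − -165.81) mod 360) = 91.60°.
Offset of -119.48° east of the west edge: ((-119.48 − -165.81) mod 360) = 46.33°.
46.33° ≤ 91.60° ⇒ inside.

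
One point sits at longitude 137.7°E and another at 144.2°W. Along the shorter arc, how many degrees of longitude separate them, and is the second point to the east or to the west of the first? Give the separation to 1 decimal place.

78.1° east

Raw difference: -144.2 − 137.7 = -281.9°.
Normalise into (−180°, 180°]: -281.9° + 360° = 78.1°.
Positive ⇒ the second point lies to the east; separation 78.1°.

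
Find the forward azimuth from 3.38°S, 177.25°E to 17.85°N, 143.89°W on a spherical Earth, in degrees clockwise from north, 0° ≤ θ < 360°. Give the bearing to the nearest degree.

Δλ = -143.89 − 177.25 = -321.14°; wrapped into (−180°, 180°]: 38.86°.
θ = atan2( sin Δλ · cos φ₂ , cos φ₁ · sin φ₂ − sin φ₁ · cos φ₂ · cos Δλ )
  = atan2(0.59722, 0.34969) = 59.649° → normalised to [0°, 360°): 59.649°.

60°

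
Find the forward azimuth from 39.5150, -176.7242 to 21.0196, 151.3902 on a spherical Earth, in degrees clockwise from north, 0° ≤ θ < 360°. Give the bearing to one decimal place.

Δλ = 151.3902 − -176.7242 = 328.1144°; wrapped into (−180°, 180°]: -31.8856°.
θ = atan2( sin Δλ · cos φ₂ , cos φ₁ · sin φ₂ − sin φ₁ · cos φ₂ · cos Δλ )
  = atan2(-0.49308, -0.22761) = -114.778° → normalised to [0°, 360°): 245.222°.

245.2°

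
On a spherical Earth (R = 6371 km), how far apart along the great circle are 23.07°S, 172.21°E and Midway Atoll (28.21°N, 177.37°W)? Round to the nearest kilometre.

Δλ = -177.37 − 172.21 = -349.58°; wrapped into (−180°, 180°]: 10.42°.
Δφ = 28.21 − -23.07 = 51.28°.
a = sin²(Δφ/2) + cos φ₁ · cos φ₂ · sin²(Δλ/2) = 0.193928.
c = 2·atan2(√a, √(1−a)) = 0.91203 rad → d = 6371·c ≈ 5810.52 km.

5811 km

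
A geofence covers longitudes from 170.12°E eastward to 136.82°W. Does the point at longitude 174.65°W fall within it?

Yes

Band width going east from +170.12° to -136.82°: ((-136.82 − 170.12) mod 360) = 53.06°.
Offset of -174.65° east of the west edge: ((-174.65 − 170.12) mod 360) = 15.23°.
15.23° ≤ 53.06° ⇒ inside.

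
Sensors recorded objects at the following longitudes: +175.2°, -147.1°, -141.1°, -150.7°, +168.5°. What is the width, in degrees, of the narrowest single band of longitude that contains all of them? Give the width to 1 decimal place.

Sort the longitudes: -150.7°, -147.1°, -141.1°, +168.5°, +175.2°.
Eastward gaps between consecutive values (wrapping around): 3.6°, 6.0°, 309.6°, 6.7°, 34.1°.
Largest gap = 309.6° ⇒ minimal covering band is its complement: 360° − 309.6° = 50.4°.
Band runs from +168.5° eastward to -141.1°, crossing the antimeridian.

50.4°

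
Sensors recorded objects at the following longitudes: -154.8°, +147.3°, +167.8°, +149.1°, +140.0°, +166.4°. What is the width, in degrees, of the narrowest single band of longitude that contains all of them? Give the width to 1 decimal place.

65.2°

Sort the longitudes: -154.8°, +140.0°, +147.3°, +149.1°, +166.4°, +167.8°.
Eastward gaps between consecutive values (wrapping around): 294.8°, 7.3°, 1.8°, 17.3°, 1.4°, 37.4°.
Largest gap = 294.8° ⇒ minimal covering band is its complement: 360° − 294.8° = 65.2°.
Band runs from +140.0° eastward to -154.8°, crossing the antimeridian.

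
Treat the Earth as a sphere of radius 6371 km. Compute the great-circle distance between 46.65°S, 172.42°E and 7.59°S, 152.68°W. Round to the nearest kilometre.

5465 km

Δλ = -152.68 − 172.42 = -325.10°; wrapped into (−180°, 180°]: 34.90°.
Δφ = -7.59 − -46.65 = 39.06°.
a = sin²(Δφ/2) + cos φ₁ · cos φ₂ · sin²(Δλ/2) = 0.172945.
c = 2·atan2(√a, √(1−a)) = 0.85779 rad → d = 6371·c ≈ 5464.98 km.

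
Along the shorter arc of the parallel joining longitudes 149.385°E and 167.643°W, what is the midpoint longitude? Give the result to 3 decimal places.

Signed shortest Δλ from +149.385° to -167.643° is +42.972°.
Midpoint longitude = +149.385° + (+42.972°)/2 = +149.385° + 21.486° = +170.871°.
(The naïve average (+149.385 + -167.643)/2 = -9.129° is on the wrong side of the globe.)

170.871°E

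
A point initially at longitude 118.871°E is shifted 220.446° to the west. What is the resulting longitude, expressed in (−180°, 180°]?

Start at +118.871°; shift −220.446° → -101.575°.
-101.575° already lies in (−180°, 180°].

101.575°W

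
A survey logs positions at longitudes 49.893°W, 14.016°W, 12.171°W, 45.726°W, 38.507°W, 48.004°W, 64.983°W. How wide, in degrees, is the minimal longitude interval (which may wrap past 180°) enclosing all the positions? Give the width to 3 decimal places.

52.812°

Sort the longitudes: -64.983°, -49.893°, -48.004°, -45.726°, -38.507°, -14.016°, -12.171°.
Eastward gaps between consecutive values (wrapping around): 15.090°, 1.889°, 2.278°, 7.219°, 24.491°, 1.845°, 307.188°.
Largest gap = 307.188° ⇒ minimal covering band is its complement: 360° − 307.188° = 52.812°.
Band runs from -64.983° eastward to -12.171°.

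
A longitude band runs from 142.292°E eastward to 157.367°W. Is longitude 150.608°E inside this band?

Yes

Band width going east from +142.292° to -157.367°: ((-157.367 − 142.292) mod 360) = 60.341°.
Offset of +150.608° east of the west edge: ((150.608 − 142.292) mod 360) = 8.316°.
8.316° ≤ 60.341° ⇒ inside.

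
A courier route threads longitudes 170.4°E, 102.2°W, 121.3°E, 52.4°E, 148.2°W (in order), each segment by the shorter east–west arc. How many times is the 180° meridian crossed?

Leg 1: +170.4° → -102.2°, shortest Δλ = 87.4° (east) — crosses 180°.
Leg 2: -102.2° → +121.3°, shortest Δλ = -136.5° (west) — crosses 180°.
Leg 3: +121.3° → +52.4°, shortest Δλ = -68.9° (west) — does not cross 180°.
Leg 4: +52.4° → -148.2°, shortest Δλ = 159.4° (east) — crosses 180°.
Total crossings: 3.

3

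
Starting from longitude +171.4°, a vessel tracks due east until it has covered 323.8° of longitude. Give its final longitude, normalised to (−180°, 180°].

+135.2°

Start at +171.4°; shift +323.8° → +495.2°.
+495.2° lies outside (−180°, 180°]; subtract 360° → +135.2°.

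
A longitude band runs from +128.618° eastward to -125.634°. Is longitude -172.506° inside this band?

Band width going east from +128.618° to -125.634°: ((-125.634 − 128.618) mod 360) = 105.748°.
Offset of -172.506° east of the west edge: ((-172.506 − 128.618) mod 360) = 58.876°.
58.876° ≤ 105.748° ⇒ inside.

Yes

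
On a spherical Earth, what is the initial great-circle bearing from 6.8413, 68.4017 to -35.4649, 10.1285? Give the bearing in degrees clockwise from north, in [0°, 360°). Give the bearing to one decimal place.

Δλ = 10.1285 − 68.4017 = -58.2732°.
θ = atan2( sin Δλ · cos φ₂ , cos φ₁ · sin φ₂ − sin φ₁ · cos φ₂ · cos Δλ )
  = atan2(-0.69276, -0.62709) = -132.152° → normalised to [0°, 360°): 227.848°.

227.8°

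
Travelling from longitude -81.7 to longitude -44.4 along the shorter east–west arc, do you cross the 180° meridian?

Signed shortest Δλ = ((-44.4 − -81.7 + 180) mod 360) − 180 = 37.3°.
Going east by 37.3° from -81.7° reaches -44.4° without touching 180°.

No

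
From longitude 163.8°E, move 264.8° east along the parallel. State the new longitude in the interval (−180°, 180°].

Start at +163.8°; shift +264.8° → +428.6°.
+428.6° lies outside (−180°, 180°]; subtract 360° → +68.6°.

68.6°E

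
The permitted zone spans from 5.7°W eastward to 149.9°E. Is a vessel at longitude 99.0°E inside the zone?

Band width going east from -5.7° to +149.9°: ((149.9 − -5.7) mod 360) = 155.6°.
Offset of +99.0° east of the west edge: ((99.0 − -5.7) mod 360) = 104.7°.
104.7° ≤ 155.6° ⇒ inside.

Yes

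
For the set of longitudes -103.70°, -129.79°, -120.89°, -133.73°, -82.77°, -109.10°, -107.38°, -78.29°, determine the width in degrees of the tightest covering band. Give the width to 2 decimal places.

55.44°

Sort the longitudes: -133.73°, -129.79°, -120.89°, -109.10°, -107.38°, -103.70°, -82.77°, -78.29°.
Eastward gaps between consecutive values (wrapping around): 3.94°, 8.90°, 11.79°, 1.72°, 3.68°, 20.93°, 4.48°, 304.56°.
Largest gap = 304.56° ⇒ minimal covering band is its complement: 360° − 304.56° = 55.44°.
Band runs from -133.73° eastward to -78.29°.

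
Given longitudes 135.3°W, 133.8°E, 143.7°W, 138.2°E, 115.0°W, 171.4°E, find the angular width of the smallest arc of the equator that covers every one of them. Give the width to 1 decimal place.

Sort the longitudes: -143.7°, -135.3°, -115.0°, +133.8°, +138.2°, +171.4°.
Eastward gaps between consecutive values (wrapping around): 8.4°, 20.3°, 248.8°, 4.4°, 33.2°, 44.9°.
Largest gap = 248.8° ⇒ minimal covering band is its complement: 360° − 248.8° = 111.2°.
Band runs from +133.8° eastward to -115.0°, crossing the antimeridian.

111.2°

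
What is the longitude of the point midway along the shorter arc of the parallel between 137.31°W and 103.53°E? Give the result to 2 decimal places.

Signed shortest Δλ from -137.31° to +103.53° is -119.16°.
Midpoint longitude = -137.31° + (-119.16°)/2 = -137.31° − 59.58° = -196.89°.
Normalise into (−180°, 180°]: +163.11°.
(The naïve average (-137.31 + +103.53)/2 = -16.89° is on the wrong side of the globe.)

163.11°E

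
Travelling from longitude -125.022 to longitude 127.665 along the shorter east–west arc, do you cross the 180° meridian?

Naïve |127.665 − -125.022| = 252.687° > 180°, so the shorter arc goes the other way round — across 180°.
Signed shortest Δλ = ((127.665 − -125.022 + 180) mod 360) − 180 = -107.313°.
Going west by 107.313° from -125.022° passes through 180° before reaching +127.665°.

Yes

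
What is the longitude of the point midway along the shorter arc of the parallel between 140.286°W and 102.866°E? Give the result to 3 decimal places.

161.290°E

Signed shortest Δλ from -140.286° to +102.866° is -116.848°.
Midpoint longitude = -140.286° + (-116.848°)/2 = -140.286° − 58.424° = -198.710°.
Normalise into (−180°, 180°]: +161.290°.
(The naïve average (-140.286 + +102.866)/2 = -18.71° is on the wrong side of the globe.)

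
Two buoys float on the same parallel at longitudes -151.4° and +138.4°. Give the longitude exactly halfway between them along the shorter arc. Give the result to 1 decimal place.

Signed shortest Δλ from -151.4° to +138.4° is -70.2°.
Midpoint longitude = -151.4° + (-70.2°)/2 = -151.4° − 35.1° = -186.5°.
Normalise into (−180°, 180°]: +173.5°.
(The naïve average (-151.4 + +138.4)/2 = -6.5° is on the wrong side of the globe.)

+173.5°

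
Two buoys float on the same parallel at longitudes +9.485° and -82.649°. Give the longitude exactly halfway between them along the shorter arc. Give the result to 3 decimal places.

-36.582°

Signed shortest Δλ from +9.485° to -82.649° is -92.134°.
Midpoint longitude = +9.485° + (-92.134°)/2 = +9.485° − 46.067° = -36.582°.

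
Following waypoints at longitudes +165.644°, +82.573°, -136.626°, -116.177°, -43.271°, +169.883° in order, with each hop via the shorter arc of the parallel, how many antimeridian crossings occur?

Leg 1: +165.644° → +82.573°, shortest Δλ = -83.071° (west) — does not cross 180°.
Leg 2: +82.573° → -136.626°, shortest Δλ = 140.801° (east) — crosses 180°.
Leg 3: -136.626° → -116.177°, shortest Δλ = 20.449° (east) — does not cross 180°.
Leg 4: -116.177° → -43.271°, shortest Δλ = 72.906° (east) — does not cross 180°.
Leg 5: -43.271° → +169.883°, shortest Δλ = -146.846° (west) — crosses 180°.
Total crossings: 2.

2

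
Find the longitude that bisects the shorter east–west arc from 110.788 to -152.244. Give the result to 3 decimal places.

+159.272°

Signed shortest Δλ from +110.788° to -152.244° is +96.968°.
Midpoint longitude = +110.788° + (+96.968°)/2 = +110.788° + 48.484° = +159.272°.
(The naïve average (+110.788 + -152.244)/2 = -20.728° is on the wrong side of the globe.)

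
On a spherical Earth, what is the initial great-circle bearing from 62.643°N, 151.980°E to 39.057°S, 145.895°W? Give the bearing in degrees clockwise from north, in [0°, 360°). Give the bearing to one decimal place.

131.7°

Δλ = -145.895 − 151.980 = -297.875°; wrapped into (−180°, 180°]: 62.125°.
θ = atan2( sin Δλ · cos φ₂ , cos φ₁ · sin φ₂ − sin φ₁ · cos φ₂ · cos Δλ )
  = atan2(0.68642, -0.61200) = 131.720° → normalised to [0°, 360°): 131.720°.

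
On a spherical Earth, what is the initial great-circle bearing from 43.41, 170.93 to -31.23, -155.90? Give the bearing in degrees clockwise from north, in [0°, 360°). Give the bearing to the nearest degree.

152°

Δλ = -155.90 − 170.93 = -326.83°; wrapped into (−180°, 180°]: 33.17°.
θ = atan2( sin Δλ · cos φ₂ , cos φ₁ · sin φ₂ − sin φ₁ · cos φ₂ · cos Δλ )
  = atan2(0.46784, -0.86853) = 151.690° → normalised to [0°, 360°): 151.690°.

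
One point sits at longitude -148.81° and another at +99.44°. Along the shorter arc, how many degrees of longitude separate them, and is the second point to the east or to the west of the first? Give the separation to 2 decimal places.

111.75° west

Raw difference: 99.44 − -148.81 = 248.25°.
Normalise into (−180°, 180°]: 248.25° − 360° = -111.75°.
Negative ⇒ the second point lies to the west; separation 111.75°.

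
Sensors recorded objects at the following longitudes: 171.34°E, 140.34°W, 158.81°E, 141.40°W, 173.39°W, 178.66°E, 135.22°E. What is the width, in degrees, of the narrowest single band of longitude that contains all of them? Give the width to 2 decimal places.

84.44°

Sort the longitudes: -173.39°, -141.40°, -140.34°, +135.22°, +158.81°, +171.34°, +178.66°.
Eastward gaps between consecutive values (wrapping around): 31.99°, 1.06°, 275.56°, 23.59°, 12.53°, 7.32°, 7.95°.
Largest gap = 275.56° ⇒ minimal covering band is its complement: 360° − 275.56° = 84.44°.
Band runs from +135.22° eastward to -140.34°, crossing the antimeridian.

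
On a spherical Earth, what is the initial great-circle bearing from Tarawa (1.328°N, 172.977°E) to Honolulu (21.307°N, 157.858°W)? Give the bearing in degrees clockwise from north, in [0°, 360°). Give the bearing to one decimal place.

Δλ = -157.858 − 172.977 = -330.835°; wrapped into (−180°, 180°]: 29.165°.
θ = atan2( sin Δλ · cos φ₂ , cos φ₁ · sin φ₂ − sin φ₁ · cos φ₂ · cos Δλ )
  = atan2(0.45402, 0.34441) = 52.816° → normalised to [0°, 360°): 52.816°.

52.8°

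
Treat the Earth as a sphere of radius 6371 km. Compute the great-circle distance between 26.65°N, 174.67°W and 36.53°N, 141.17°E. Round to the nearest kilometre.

4285 km

Δλ = 141.17 − -174.67 = 315.84°; wrapped into (−180°, 180°]: -44.16°.
Δφ = 36.53 − 26.65 = 9.88°.
a = sin²(Δφ/2) + cos φ₁ · cos φ₂ · sin²(Δλ/2) = 0.108895.
c = 2·atan2(√a, √(1−a)) = 0.67259 rad → d = 6371·c ≈ 4285.08 km.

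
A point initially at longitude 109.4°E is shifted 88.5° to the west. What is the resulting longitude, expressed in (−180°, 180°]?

20.9°E

Start at +109.4°; shift −88.5° → +20.9°.
+20.9° already lies in (−180°, 180°].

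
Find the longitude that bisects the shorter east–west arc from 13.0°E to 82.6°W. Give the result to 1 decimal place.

34.8°W

Signed shortest Δλ from +13.0° to -82.6° is -95.6°.
Midpoint longitude = +13.0° + (-95.6°)/2 = +13.0° − 47.8° = -34.8°.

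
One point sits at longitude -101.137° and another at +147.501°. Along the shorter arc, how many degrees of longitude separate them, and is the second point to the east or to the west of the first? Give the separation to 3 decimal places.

111.362° west

Raw difference: 147.501 − -101.137 = 248.638°.
Normalise into (−180°, 180°]: 248.638° − 360° = -111.362°.
Negative ⇒ the second point lies to the west; separation 111.362°.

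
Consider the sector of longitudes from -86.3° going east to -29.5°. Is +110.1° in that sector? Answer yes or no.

No

Band width going east from -86.3° to -29.5°: ((-29.5 − -86.3) mod 360) = 56.8°.
Offset of +110.1° east of the west edge: ((110.1 − -86.3) mod 360) = 196.4°.
196.4° > 56.8° ⇒ outside.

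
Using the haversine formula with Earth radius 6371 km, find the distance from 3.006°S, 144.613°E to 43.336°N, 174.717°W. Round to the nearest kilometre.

6561 km

Δλ = -174.717 − 144.613 = -319.330°; wrapped into (−180°, 180°]: 40.670°.
Δφ = 43.336 − -3.006 = 46.342°.
a = sin²(Δφ/2) + cos φ₁ · cos φ₂ · sin²(Δλ/2) = 0.242538.
c = 2·atan2(√a, √(1−a)) = 1.02988 rad → d = 6371·c ≈ 6561.35 km.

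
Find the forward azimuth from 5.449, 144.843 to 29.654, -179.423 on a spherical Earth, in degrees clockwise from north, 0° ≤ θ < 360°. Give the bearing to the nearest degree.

50°

Δλ = -179.423 − 144.843 = -324.266°; wrapped into (−180°, 180°]: 35.734°.
θ = atan2( sin Δλ · cos φ₂ , cos φ₁ · sin φ₂ − sin φ₁ · cos φ₂ · cos Δλ )
  = atan2(0.50753, 0.42554) = 50.022° → normalised to [0°, 360°): 50.022°.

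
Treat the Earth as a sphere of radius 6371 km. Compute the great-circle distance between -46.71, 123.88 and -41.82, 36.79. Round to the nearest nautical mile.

3557 nmi

Δλ = 36.79 − 123.88 = -87.09°.
Δφ = -41.82 − -46.71 = 4.89°.
a = sin²(Δφ/2) + cos φ₁ · cos φ₂ · sin²(Δλ/2) = 0.244352.
c = 2·atan2(√a, √(1−a)) = 1.03410 rad → d = 6371·c ≈ 6588.28 km ≈ 3557.39 nmi.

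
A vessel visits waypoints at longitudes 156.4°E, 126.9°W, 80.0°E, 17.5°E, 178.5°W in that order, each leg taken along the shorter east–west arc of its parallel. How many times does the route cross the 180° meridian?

Leg 1: +156.4° → -126.9°, shortest Δλ = 76.7° (east) — crosses 180°.
Leg 2: -126.9° → +80.0°, shortest Δλ = -153.1° (west) — crosses 180°.
Leg 3: +80.0° → +17.5°, shortest Δλ = -62.5° (west) — does not cross 180°.
Leg 4: +17.5° → -178.5°, shortest Δλ = 164.0° (east) — crosses 180°.
Total crossings: 3.

3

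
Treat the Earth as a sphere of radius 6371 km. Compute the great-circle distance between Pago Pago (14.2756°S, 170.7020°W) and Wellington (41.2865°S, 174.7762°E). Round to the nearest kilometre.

3315 km

Δλ = 174.7762 − -170.7020 = 345.4782°; wrapped into (−180°, 180°]: -14.5218°.
Δφ = -41.2865 − -14.2756 = -27.0109°.
a = sin²(Δφ/2) + cos φ₁ · cos φ₂ · sin²(Δλ/2) = 0.066172.
c = 2·atan2(√a, √(1−a)) = 0.52033 rad → d = 6371·c ≈ 3315.02 km.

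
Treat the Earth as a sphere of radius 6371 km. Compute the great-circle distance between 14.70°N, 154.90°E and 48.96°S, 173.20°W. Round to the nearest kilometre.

Δλ = -173.20 − 154.90 = -328.10°; wrapped into (−180°, 180°]: 31.90°.
Δφ = -48.96 − 14.70 = -63.66°.
a = sin²(Δφ/2) + cos φ₁ · cos φ₂ · sin²(Δλ/2) = 0.326110.
c = 2·atan2(√a, √(1−a)) = 1.21559 rad → d = 6371·c ≈ 7744.55 km.

7745 km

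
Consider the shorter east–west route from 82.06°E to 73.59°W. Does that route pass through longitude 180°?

Signed shortest Δλ = ((-73.59 − 82.06 + 180) mod 360) − 180 = -155.65°.
Going west by 155.65° from +82.06° reaches -73.59° without touching 180°.

No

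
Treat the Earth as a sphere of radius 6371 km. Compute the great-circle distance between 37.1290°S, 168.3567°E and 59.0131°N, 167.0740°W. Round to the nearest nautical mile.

5901 nmi

Δλ = -167.0740 − 168.3567 = -335.4307°; wrapped into (−180°, 180°]: 24.5693°.
Δφ = 59.0131 − -37.1290 = 96.1421°.
a = sin²(Δφ/2) + cos φ₁ · cos φ₂ · sin²(Δλ/2) = 0.572080.
c = 2·atan2(√a, √(1−a)) = 1.71546 rad → d = 6371·c ≈ 10929.19 km ≈ 5901.29 nmi.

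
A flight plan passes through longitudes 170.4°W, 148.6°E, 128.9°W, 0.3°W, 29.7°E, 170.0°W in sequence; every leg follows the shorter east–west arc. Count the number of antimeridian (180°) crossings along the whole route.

3

Leg 1: -170.4° → +148.6°, shortest Δλ = -41.0° (west) — crosses 180°.
Leg 2: +148.6° → -128.9°, shortest Δλ = 82.5° (east) — crosses 180°.
Leg 3: -128.9° → -0.3°, shortest Δλ = 128.6° (east) — does not cross 180°.
Leg 4: -0.3° → +29.7°, shortest Δλ = 30.0° (east) — does not cross 180°.
Leg 5: +29.7° → -170.0°, shortest Δλ = 160.3° (east) — crosses 180°.
Total crossings: 3.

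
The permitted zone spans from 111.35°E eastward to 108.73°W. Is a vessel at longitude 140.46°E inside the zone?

Yes

Band width going east from +111.35° to -108.73°: ((-108.73 − 111.35) mod 360) = 139.92°.
Offset of +140.46° east of the west edge: ((140.46 − 111.35) mod 360) = 29.11°.
29.11° ≤ 139.92° ⇒ inside.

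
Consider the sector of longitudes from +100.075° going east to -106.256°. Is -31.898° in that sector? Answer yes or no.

Band width going east from +100.075° to -106.256°: ((-106.256 − 100.075) mod 360) = 153.669°.
Offset of -31.898° east of the west edge: ((-31.898 − 100.075) mod 360) = 228.027°.
228.027° > 153.669° ⇒ outside.

No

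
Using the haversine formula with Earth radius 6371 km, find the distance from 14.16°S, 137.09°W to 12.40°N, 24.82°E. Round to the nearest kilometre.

18048 km

Δλ = 24.82 − -137.09 = 161.91°.
Δφ = 12.40 − -14.16 = 26.56°.
a = sin²(Δφ/2) + cos φ₁ · cos φ₂ · sin²(Δλ/2) = 0.976359.
c = 2·atan2(√a, √(1−a)) = 2.83286 rad → d = 6371·c ≈ 18048.12 km.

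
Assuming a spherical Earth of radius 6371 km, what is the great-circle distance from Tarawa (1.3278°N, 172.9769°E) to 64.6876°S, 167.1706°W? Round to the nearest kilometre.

7517 km

Δλ = -167.1706 − 172.9769 = -340.1475°; wrapped into (−180°, 180°]: 19.8525°.
Δφ = -64.6876 − 1.3278 = -66.0154°.
a = sin²(Δφ/2) + cos φ₁ · cos φ₂ · sin²(Δλ/2) = 0.309456.
c = 2·atan2(√a, √(1−a)) = 1.17982 rad → d = 6371·c ≈ 7516.65 km.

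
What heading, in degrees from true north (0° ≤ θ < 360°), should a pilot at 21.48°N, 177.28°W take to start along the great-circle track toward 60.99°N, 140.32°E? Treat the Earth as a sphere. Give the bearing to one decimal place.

Δλ = 140.32 − -177.28 = 317.60°; wrapped into (−180°, 180°]: -42.40°.
θ = atan2( sin Δλ · cos φ₂ , cos φ₁ · sin φ₂ − sin φ₁ · cos φ₂ · cos Δλ )
  = atan2(-0.32701, 0.68266) = -25.596° → normalised to [0°, 360°): 334.404°.

334.4°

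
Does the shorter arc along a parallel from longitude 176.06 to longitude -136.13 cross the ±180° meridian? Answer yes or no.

Yes

Naïve |-136.13 − 176.06| = 312.19° > 180°, so the shorter arc goes the other way round — across 180°.
Signed shortest Δλ = ((-136.13 − 176.06 + 180) mod 360) − 180 = 47.81°.
Going east by 47.81° from +176.06° passes through 180° before reaching -136.13°.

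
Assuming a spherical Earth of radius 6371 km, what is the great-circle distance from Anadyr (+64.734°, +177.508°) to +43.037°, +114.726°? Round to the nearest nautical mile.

Δλ = 114.726 − 177.508 = -62.782°.
Δφ = 43.037 − 64.734 = -21.697°.
a = sin²(Δφ/2) + cos φ₁ · cos φ₂ · sin²(Δλ/2) = 0.120065.
c = 2·atan2(√a, √(1−a)) = 0.70768 rad → d = 6371·c ≈ 4508.65 km ≈ 2434.47 nmi.

2434 nmi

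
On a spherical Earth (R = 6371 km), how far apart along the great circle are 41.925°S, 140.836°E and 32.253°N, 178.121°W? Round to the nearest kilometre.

9254 km

Δλ = -178.121 − 140.836 = -318.957°; wrapped into (−180°, 180°]: 41.043°.
Δφ = 32.253 − -41.925 = 74.178°.
a = sin²(Δφ/2) + cos φ₁ · cos φ₂ · sin²(Δλ/2) = 0.441001.
c = 2·atan2(√a, √(1−a)) = 1.45252 rad → d = 6371·c ≈ 9254.02 km.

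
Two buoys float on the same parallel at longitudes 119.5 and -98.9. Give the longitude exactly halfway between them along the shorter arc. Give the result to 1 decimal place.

Signed shortest Δλ from +119.5° to -98.9° is +141.6°.
Midpoint longitude = +119.5° + (+141.6°)/2 = +119.5° + 70.8° = +190.3°.
Normalise into (−180°, 180°]: -169.7°.
(The naïve average (+119.5 + -98.9)/2 = 10.3° is on the wrong side of the globe.)

-169.7°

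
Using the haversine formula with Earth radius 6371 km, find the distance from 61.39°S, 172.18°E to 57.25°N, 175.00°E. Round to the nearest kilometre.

13194 km

Δλ = 175.00 − 172.18 = 2.82°.
Δφ = 57.25 − -61.39 = 118.64°.
a = sin²(Δφ/2) + cos φ₁ · cos φ₂ · sin²(Δλ/2) = 0.739809.
c = 2·atan2(√a, √(1−a)) = 2.07102 rad → d = 6371·c ≈ 13194.44 km.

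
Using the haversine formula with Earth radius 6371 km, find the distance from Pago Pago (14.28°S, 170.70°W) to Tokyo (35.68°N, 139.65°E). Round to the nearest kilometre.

Δλ = 139.65 − -170.70 = 310.35°; wrapped into (−180°, 180°]: -49.65°.
Δφ = 35.68 − -14.28 = 49.96°.
a = sin²(Δφ/2) + cos φ₁ · cos φ₂ · sin²(Δλ/2) = 0.317099.
c = 2·atan2(√a, √(1−a)) = 1.19630 rad → d = 6371·c ≈ 7621.63 km.

7622 km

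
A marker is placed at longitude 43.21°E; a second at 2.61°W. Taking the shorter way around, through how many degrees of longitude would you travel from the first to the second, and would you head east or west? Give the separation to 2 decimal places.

45.82° west

Raw difference: -2.61 − 43.21 = -45.82°.
Normalise into (−180°, 180°]: -45.82° stays -45.82°.
Negative ⇒ the second point lies to the west; separation 45.82°.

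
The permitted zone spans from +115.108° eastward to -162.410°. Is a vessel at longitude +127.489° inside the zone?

Yes

Band width going east from +115.108° to -162.410°: ((-162.410 − 115.108) mod 360) = 82.482°.
Offset of +127.489° east of the west edge: ((127.489 − 115.108) mod 360) = 12.381°.
12.381° ≤ 82.482° ⇒ inside.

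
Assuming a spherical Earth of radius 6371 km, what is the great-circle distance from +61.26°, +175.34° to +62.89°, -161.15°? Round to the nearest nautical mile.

664 nmi

Δλ = -161.15 − 175.34 = -336.49°; wrapped into (−180°, 180°]: 23.51°.
Δφ = 62.89 − 61.26 = 1.63°.
a = sin²(Δφ/2) + cos φ₁ · cos φ₂ · sin²(Δλ/2) = 0.009297.
c = 2·atan2(√a, √(1−a)) = 0.19314 rad → d = 6371·c ≈ 1230.49 km ≈ 664.41 nmi.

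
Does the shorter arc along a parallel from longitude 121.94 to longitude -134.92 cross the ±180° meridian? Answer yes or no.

Yes

Naïve |-134.92 − 121.94| = 256.86° > 180°, so the shorter arc goes the other way round — across 180°.
Signed shortest Δλ = ((-134.92 − 121.94 + 180) mod 360) − 180 = 103.14°.
Going east by 103.14° from +121.94° passes through 180° before reaching -134.92°.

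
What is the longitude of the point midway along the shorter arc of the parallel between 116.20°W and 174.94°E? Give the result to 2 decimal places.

150.63°W

Signed shortest Δλ from -116.20° to +174.94° is -68.86°.
Midpoint longitude = -116.20° + (-68.86°)/2 = -116.20° − 34.43° = -150.63°.
(The naïve average (-116.20 + +174.94)/2 = 29.37° is on the wrong side of the globe.)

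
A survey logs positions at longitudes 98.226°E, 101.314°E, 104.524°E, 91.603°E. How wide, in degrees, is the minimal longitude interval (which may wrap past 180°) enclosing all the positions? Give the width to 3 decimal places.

Sort the longitudes: +91.603°, +98.226°, +101.314°, +104.524°.
Eastward gaps between consecutive values (wrapping around): 6.623°, 3.088°, 3.210°, 347.079°.
Largest gap = 347.079° ⇒ minimal covering band is its complement: 360° − 347.079° = 12.921°.
Band runs from +91.603° eastward to +104.524°.

12.921°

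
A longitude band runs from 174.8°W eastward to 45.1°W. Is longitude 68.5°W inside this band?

Band width going east from -174.8° to -45.1°: ((-45.1 − -174.8) mod 360) = 129.7°.
Offset of -68.5° east of the west edge: ((-68.5 − -174.8) mod 360) = 106.3°.
106.3° ≤ 129.7° ⇒ inside.

Yes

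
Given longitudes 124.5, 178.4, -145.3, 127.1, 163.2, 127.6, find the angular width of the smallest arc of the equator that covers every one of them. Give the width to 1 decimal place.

Sort the longitudes: -145.3°, +124.5°, +127.1°, +127.6°, +163.2°, +178.4°.
Eastward gaps between consecutive values (wrapping around): 269.8°, 2.6°, 0.5°, 35.6°, 15.2°, 36.3°.
Largest gap = 269.8° ⇒ minimal covering band is its complement: 360° − 269.8° = 90.2°.
Band runs from +124.5° eastward to -145.3°, crossing the antimeridian.

90.2°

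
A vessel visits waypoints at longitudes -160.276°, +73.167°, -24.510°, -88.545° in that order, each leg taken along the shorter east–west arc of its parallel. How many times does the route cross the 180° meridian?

Leg 1: -160.276° → +73.167°, shortest Δλ = -126.557° (west) — crosses 180°.
Leg 2: +73.167° → -24.510°, shortest Δλ = -97.677° (west) — does not cross 180°.
Leg 3: -24.510° → -88.545°, shortest Δλ = -64.035° (west) — does not cross 180°.
Total crossings: 1.

1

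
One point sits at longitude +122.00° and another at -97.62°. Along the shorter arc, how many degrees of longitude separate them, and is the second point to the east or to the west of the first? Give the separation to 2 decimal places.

140.38° east

Raw difference: -97.62 − 122.00 = -219.62°.
Normalise into (−180°, 180°]: -219.62° + 360° = 140.38°.
Positive ⇒ the second point lies to the east; separation 140.38°.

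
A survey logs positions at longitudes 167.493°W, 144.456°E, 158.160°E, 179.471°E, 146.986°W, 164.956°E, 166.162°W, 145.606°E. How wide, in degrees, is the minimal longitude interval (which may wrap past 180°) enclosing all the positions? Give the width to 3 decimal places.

68.558°

Sort the longitudes: -167.493°, -166.162°, -146.986°, +144.456°, +145.606°, +158.160°, +164.956°, +179.471°.
Eastward gaps between consecutive values (wrapping around): 1.331°, 19.176°, 291.442°, 1.150°, 12.554°, 6.796°, 14.515°, 13.036°.
Largest gap = 291.442° ⇒ minimal covering band is its complement: 360° − 291.442° = 68.558°.
Band runs from +144.456° eastward to -146.986°, crossing the antimeridian.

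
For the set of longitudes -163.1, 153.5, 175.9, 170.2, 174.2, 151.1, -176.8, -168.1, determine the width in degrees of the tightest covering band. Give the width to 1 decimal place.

45.8°

Sort the longitudes: -176.8°, -168.1°, -163.1°, +151.1°, +153.5°, +170.2°, +174.2°, +175.9°.
Eastward gaps between consecutive values (wrapping around): 8.7°, 5.0°, 314.2°, 2.4°, 16.7°, 4.0°, 1.7°, 7.3°.
Largest gap = 314.2° ⇒ minimal covering band is its complement: 360° − 314.2° = 45.8°.
Band runs from +151.1° eastward to -163.1°, crossing the antimeridian.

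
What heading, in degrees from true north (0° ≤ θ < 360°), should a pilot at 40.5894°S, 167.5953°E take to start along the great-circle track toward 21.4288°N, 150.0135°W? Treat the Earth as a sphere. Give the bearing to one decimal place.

Δλ = -150.0135 − 167.5953 = -317.6088°; wrapped into (−180°, 180°]: 42.3912°.
θ = atan2( sin Δλ · cos φ₂ , cos φ₁ · sin φ₂ − sin φ₁ · cos φ₂ · cos Δλ )
  = atan2(0.62758, 0.72475) = 40.890° → normalised to [0°, 360°): 40.890°.

40.9°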